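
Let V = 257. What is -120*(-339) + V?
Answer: 40937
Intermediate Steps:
-120*(-339) + V = -120*(-339) + 257 = 40680 + 257 = 40937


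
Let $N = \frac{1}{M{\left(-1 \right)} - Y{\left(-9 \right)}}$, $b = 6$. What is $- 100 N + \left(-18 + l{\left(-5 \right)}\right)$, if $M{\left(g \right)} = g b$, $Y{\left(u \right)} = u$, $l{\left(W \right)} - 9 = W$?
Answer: $- \frac{142}{3} \approx -47.333$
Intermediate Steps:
$l{\left(W \right)} = 9 + W$
$M{\left(g \right)} = 6 g$ ($M{\left(g \right)} = g 6 = 6 g$)
$N = \frac{1}{3}$ ($N = \frac{1}{6 \left(-1\right) - -9} = \frac{1}{-6 + 9} = \frac{1}{3} \approx 0.33333$)
$- 100 N + \left(-18 + l{\left(-5 \right)}\right) = \left(-100\right) \frac{1}{3} + \left(-18 + \left(9 - 5\right)\right) = - \frac{100}{3} + \left(-18 + 4\right) = - \frac{100}{3} - 14 = - \frac{142}{3}$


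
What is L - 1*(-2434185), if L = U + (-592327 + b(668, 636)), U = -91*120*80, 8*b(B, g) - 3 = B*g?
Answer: 8170915/8 ≈ 1.0214e+6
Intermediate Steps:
b(B, g) = 3/8 + B*g/8 (b(B, g) = 3/8 + (B*g)/8 = 3/8 + B*g/8)
U = -873600 (U = -10920*80 = -873600)
L = -11302565/8 (L = -873600 + (-592327 + (3/8 + (1/8)*668*636)) = -873600 + (-592327 + (3/8 + 53106)) = -873600 + (-592327 + 424851/8) = -873600 - 4313765/8 = -11302565/8 ≈ -1.4128e+6)
L - 1*(-2434185) = -11302565/8 - 1*(-2434185) = -11302565/8 + 2434185 = 8170915/8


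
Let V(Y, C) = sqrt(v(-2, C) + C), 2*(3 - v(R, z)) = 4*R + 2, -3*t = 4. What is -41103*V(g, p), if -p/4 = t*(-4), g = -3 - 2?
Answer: -13701*I*sqrt(138) ≈ -1.6095e+5*I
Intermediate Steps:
t = -4/3 (t = -1/3*4 = -4/3 ≈ -1.3333)
g = -5
v(R, z) = 2 - 2*R (v(R, z) = 3 - (4*R + 2)/2 = 3 - (2 + 4*R)/2 = 3 + (-1 - 2*R) = 2 - 2*R)
p = -64/3 (p = -(-16)*(-4)/3 = -4*16/3 = -64/3 ≈ -21.333)
V(Y, C) = sqrt(6 + C) (V(Y, C) = sqrt((2 - 2*(-2)) + C) = sqrt((2 + 4) + C) = sqrt(6 + C))
-41103*V(g, p) = -41103*sqrt(6 - 64/3) = -13701*I*sqrt(138)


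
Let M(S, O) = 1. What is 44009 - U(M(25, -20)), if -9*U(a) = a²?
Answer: 396082/9 ≈ 44009.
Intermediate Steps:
U(a) = -a²/9
44009 - U(M(25, -20)) = 44009 - (-1)*1²/9 = 44009 - (-1)/9 = 44009 - 1*(-⅑) = 44009 + ⅑ = 396082/9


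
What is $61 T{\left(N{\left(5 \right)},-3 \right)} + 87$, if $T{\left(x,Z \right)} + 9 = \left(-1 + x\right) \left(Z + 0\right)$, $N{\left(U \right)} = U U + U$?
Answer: $-5769$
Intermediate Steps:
$N{\left(U \right)} = U + U^{2}$ ($N{\left(U \right)} = U^{2} + U = U + U^{2}$)
$T{\left(x,Z \right)} = -9 + Z \left(-1 + x\right)$ ($T{\left(x,Z \right)} = -9 + \left(-1 + x\right) \left(Z + 0\right) = -9 + \left(-1 + x\right) Z = -9 + Z \left(-1 + x\right)$)
$61 T{\left(N{\left(5 \right)},-3 \right)} + 87 = 61 \left(-9 - -3 - 3 \cdot 5 \left(1 + 5\right)\right) + 87 = 61 \left(-9 + 3 - 3 \cdot 5 \cdot 6\right) + 87 = 61 \left(-9 + 3 - 90\right) + 87 = 61 \left(-96\right) + 87 = -5856 + 87 = -5769$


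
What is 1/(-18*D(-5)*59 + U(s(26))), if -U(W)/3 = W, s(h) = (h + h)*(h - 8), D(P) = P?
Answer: 1/2502 ≈ 0.00039968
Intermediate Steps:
s(h) = 2*h*(-8 + h) (s(h) = (2*h)*(-8 + h) = 2*h*(-8 + h))
U(W) = -3*W
1/(-18*D(-5)*59 + U(s(26))) = 1/(-18*(-5)*59 - 6*26*(-8 + 26)) = 1/(90*59 - 6*26*18) = 1/(5310 - 3*936) = 1/(5310 - 2808) = 1/2502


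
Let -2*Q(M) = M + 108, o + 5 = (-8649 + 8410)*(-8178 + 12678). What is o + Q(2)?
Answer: -1075560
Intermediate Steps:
o = -1075505 (o = -5 + (-8649 + 8410)*(-8178 + 12678) = -5 - 239*4500 = -5 - 1075500 = -1075505)
Q(M) = -54 - M/2 (Q(M) = -(M + 108)/2 = -(108 + M)/2 = -54 - M/2)
o + Q(2) = -1075505 + (-54 - 1/2*2) = -1075505 + (-54 - 1) = -1075505 - 55 = -1075560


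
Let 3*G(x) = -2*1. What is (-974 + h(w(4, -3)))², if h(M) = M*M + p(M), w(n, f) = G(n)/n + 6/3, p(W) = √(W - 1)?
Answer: 1221014329/1296 - 34943*√30/108 ≈ 9.4037e+5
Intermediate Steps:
G(x) = -⅔ (G(x) = (-2*1)/3 = (⅓)*(-2) = -⅔)
p(W) = √(-1 + W)
w(n, f) = 2 - 2/(3*n) (w(n, f) = -2/(3*n) + 6/3 = -2/(3*n) + 6*(⅓) = -2/(3*n) + 2 = 2 - 2/(3*n))
h(M) = M² + √(-1 + M) (h(M) = M*M + √(-1 + M) = M² + √(-1 + M))
(-974 + h(w(4, -3)))² = (-974 + ((2 - ⅔/4)² + √(-1 + (2 - ⅔/4))))² = (-974 + ((2 - ⅔*¼)² + √(-1 + (2 - ⅔*¼))))² = (-974 + ((2 - ⅙)² + √(-1 + (2 - ⅙))))² = (-974 + ((11/6)² + √(-1 + 11/6)))² = (-974 + (121/36 + √(⅚)))² = (-974 + (121/36 + √30/6))² = (-34943/36 + √30/6)²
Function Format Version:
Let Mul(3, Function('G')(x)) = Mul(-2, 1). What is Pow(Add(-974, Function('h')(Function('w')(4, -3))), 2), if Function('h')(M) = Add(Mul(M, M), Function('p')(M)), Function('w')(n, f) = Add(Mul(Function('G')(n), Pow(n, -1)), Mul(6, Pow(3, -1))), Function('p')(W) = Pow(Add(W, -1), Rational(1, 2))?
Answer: Add(Rational(1221014329, 1296), Mul(Rational(-34943, 108), Pow(30, Rational(1, 2)))) ≈ 9.4037e+5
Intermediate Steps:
Function('G')(x) = Rational(-2, 3) (Function('G')(x) = Mul(Rational(1, 3), Mul(-2, 1)) = Mul(Rational(1, 3), -2) = Rational(-2, 3))
Function('p')(W) = Pow(Add(-1, W), Rational(1, 2))
Function('w')(n, f) = Add(2, Mul(Rational(-2, 3), Pow(n, -1))) (Function('w')(n, f) = Add(Mul(Rational(-2, 3), Pow(n, -1)), Mul(6, Pow(3, -1))) = Add(Mul(Rational(-2, 3), Pow(n, -1)), Mul(6, Rational(1, 3))) = Add(Mul(Rational(-2, 3), Pow(n, -1)), 2) = Add(2, Mul(Rational(-2, 3), Pow(n, -1))))
Function('h')(M) = Add(Pow(M, 2), Pow(Add(-1, M), Rational(1, 2))) (Function('h')(M) = Add(Mul(M, M), Pow(Add(-1, M), Rational(1, 2))) = Add(Pow(M, 2), Pow(Add(-1, M), Rational(1, 2))))
Pow(Add(-974, Function('h')(Function('w')(4, -3))), 2) = Pow(Add(-974, Add(Pow(Add(2, Mul(Rational(-2, 3), Pow(4, -1))), 2), Pow(Add(-1, Add(2, Mul(Rational(-2, 3), Pow(4, -1)))), Rational(1, 2)))), 2) = Pow(Add(-974, Add(Pow(Add(2, Mul(Rational(-2, 3), Rational(1, 4))), 2), Pow(Add(-1, Add(2, Mul(Rational(-2, 3), Rational(1, 4)))), Rational(1, 2)))), 2) = Pow(Add(-974, Add(Pow(Add(2, Rational(-1, 6)), 2), Pow(Add(-1, Add(2, Rational(-1, 6))), Rational(1, 2)))), 2) = Pow(Add(-974, Add(Pow(Rational(11, 6), 2), Pow(Add(-1, Rational(11, 6)), Rational(1, 2)))), 2) = Pow(Add(-974, Add(Rational(121, 36), Pow(Rational(5, 6), Rational(1, 2)))), 2) = Pow(Add(-974, Add(Rational(121, 36), Mul(Rational(1, 6), Pow(30, Rational(1, 2))))), 2) = Pow(Add(Rational(-34943, 36), Mul(Rational(1, 6), Pow(30, Rational(1, 2)))), 2)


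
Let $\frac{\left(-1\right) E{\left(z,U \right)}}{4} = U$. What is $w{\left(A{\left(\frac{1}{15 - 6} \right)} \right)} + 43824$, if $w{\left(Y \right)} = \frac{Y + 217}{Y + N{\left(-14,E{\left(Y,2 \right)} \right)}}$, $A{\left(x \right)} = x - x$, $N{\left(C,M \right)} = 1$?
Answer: $44041$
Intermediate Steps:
$E{\left(z,U \right)} = - 4 U$
$A{\left(x \right)} = 0$
$w{\left(Y \right)} = \frac{217 + Y}{1 + Y}$ ($w{\left(Y \right)} = \frac{Y + 217}{Y + 1} = \frac{217 + Y}{1 + Y}$)
$w{\left(A{\left(\frac{1}{15 - 6} \right)} \right)} + 43824 = \frac{217 + 0}{1 + 0} + 43824 = 1^{-1} \cdot 217 + 43824 = 1 \cdot 217 + 43824 = 217 + 43824 = 44041$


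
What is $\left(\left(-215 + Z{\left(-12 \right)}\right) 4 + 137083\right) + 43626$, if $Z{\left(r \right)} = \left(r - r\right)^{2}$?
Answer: $179849$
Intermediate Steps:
$Z{\left(r \right)} = 0$ ($Z{\left(r \right)} = 0^{2} = 0$)
$\left(\left(-215 + Z{\left(-12 \right)}\right) 4 + 137083\right) + 43626 = \left(\left(-215 + 0\right) 4 + 137083\right) + 43626 = \left(\left(-215\right) 4 + 137083\right) + 43626 = \left(-860 + 137083\right) + 43626 = 136223 + 43626 = 179849$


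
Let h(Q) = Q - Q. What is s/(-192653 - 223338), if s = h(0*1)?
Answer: 0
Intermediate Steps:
h(Q) = 0
s = 0
s/(-192653 - 223338) = 0/(-192653 - 223338) = 0/(-415991) = -1/415991*0 = 0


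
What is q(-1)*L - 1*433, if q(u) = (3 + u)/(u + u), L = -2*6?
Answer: -421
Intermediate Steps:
L = -12
q(u) = (3 + u)/(2*u) (q(u) = (3 + u)/((2*u)) = (3 + u)*(1/(2*u)) = (3 + u)/(2*u))
q(-1)*L - 1*433 = ((1/2)*(3 - 1)/(-1))*(-12) - 1*433 = ((1/2)*(-1)*2)*(-12) - 433 = -1*(-12) - 433 = 12 - 433 = -421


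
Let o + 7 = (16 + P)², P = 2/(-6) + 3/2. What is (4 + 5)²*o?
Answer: 93213/4 ≈ 23303.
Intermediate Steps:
P = 7/6 (P = 2*(-⅙) + 3*(½) = -⅓ + 3/2 = 7/6 ≈ 1.1667)
o = 10357/36 (o = -7 + (16 + 7/6)² = -7 + (103/6)² = -7 + 10609/36 = 10357/36 ≈ 287.69)
(4 + 5)²*o = (4 + 5)²*(10357/36) = 9²*(10357/36) = 81*(10357/36) = 93213/4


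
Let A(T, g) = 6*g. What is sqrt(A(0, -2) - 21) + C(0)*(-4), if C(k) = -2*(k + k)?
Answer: I*sqrt(33) ≈ 5.7446*I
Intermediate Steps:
C(k) = -4*k
sqrt(A(0, -2) - 21) + C(0)*(-4) = sqrt(6*(-2) - 21) - 4*0*(-4) = sqrt(-12 - 21) + 0*(-4) = sqrt(-33) + 0 = I*sqrt(33) + 0 = I*sqrt(33)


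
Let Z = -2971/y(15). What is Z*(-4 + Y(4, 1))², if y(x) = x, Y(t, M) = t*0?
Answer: -47536/15 ≈ -3169.1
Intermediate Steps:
Y(t, M) = 0
Z = -2971/15 ≈ -198.07
Z*(-4 + Y(4, 1))² = -2971*(-4 + 0)²/15 = -2971/15*(-4)² = -2971/15*16 = -47536/15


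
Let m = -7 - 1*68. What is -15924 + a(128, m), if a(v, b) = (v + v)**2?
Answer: 49612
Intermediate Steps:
m = -75 (m = -7 - 68 = -75)
a(v, b) = 4*v**2 (a(v, b) = (2*v)**2 = 4*v**2)
-15924 + a(128, m) = -15924 + 4*128**2 = -15924 + 4*16384 = -15924 + 65536 = 49612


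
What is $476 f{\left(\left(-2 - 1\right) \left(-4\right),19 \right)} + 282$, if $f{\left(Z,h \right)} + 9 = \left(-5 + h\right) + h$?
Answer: $11706$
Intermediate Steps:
$f{\left(Z,h \right)} = -14 + 2 h$ ($f{\left(Z,h \right)} = -9 + \left(\left(-5 + h\right) + h\right) = -9 + \left(-5 + 2 h\right) = -14 + 2 h$)
$476 f{\left(\left(-2 - 1\right) \left(-4\right),19 \right)} + 282 = 476 \left(-14 + 2 \cdot 19\right) + 282 = 476 \left(-14 + 38\right) + 282 = 476 \cdot 24 + 282 = 11424 + 282 = 11706$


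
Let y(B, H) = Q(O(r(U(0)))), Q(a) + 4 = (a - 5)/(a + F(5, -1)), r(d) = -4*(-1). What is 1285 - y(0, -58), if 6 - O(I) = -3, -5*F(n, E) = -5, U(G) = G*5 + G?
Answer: 6443/5 ≈ 1288.6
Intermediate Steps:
U(G) = 6*G (U(G) = 5*G + G = 6*G)
r(d) = 4
F(n, E) = 1 (F(n, E) = -1/5*(-5) = 1)
O(I) = 9 (O(I) = 6 - 1*(-3) = 6 + 3 = 9)
Q(a) = -4 + (-5 + a)/(1 + a) (Q(a) = -4 + (a - 5)/(a + 1) = -4 + (-5 + a)/(1 + a))
y(B, H) = -18/5 (y(B, H) = 3*(-3 - 1*9)/(1 + 9) = 3*(-3 - 9)/10 = 3*(1/10)*(-12) = -18/5)
1285 - y(0, -58) = 1285 - 1*(-18/5) = 1285 + 18/5 = 6443/5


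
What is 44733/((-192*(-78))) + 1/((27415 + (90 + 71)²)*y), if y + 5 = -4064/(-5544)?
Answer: 22612290629/7570298496 ≈ 2.9870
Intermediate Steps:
y = -2957/693 (y = -5 - 4064/(-5544) = -5 - 4064*(-1/5544) = -5 + 508/693 = -2957/693 ≈ -4.2670)
44733/((-192*(-78))) + 1/((27415 + (90 + 71)²)*y) = 44733/((-192*(-78))) + 1/((27415 + (90 + 71)²)*(-2957/693)) = 44733/14976 - 693/2957/(27415 + 161²) = 44733*(1/14976) - 693/2957/(27415 + 25921) = 1147/384 - 693/2957/53336 = 1147/384 + (1/53336)*(-693/2957) = 1147/384 - 693/157714552 = 22612290629/7570298496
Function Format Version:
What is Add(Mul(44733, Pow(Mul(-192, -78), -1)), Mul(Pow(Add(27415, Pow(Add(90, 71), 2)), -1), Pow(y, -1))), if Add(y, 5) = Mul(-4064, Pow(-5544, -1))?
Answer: Rational(22612290629, 7570298496) ≈ 2.9870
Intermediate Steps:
y = Rational(-2957, 693) (y = Add(-5, Mul(-4064, Pow(-5544, -1))) = Add(-5, Mul(-4064, Rational(-1, 5544))) = Add(-5, Rational(508, 693)) = Rational(-2957, 693) ≈ -4.2670)
Add(Mul(44733, Pow(Mul(-192, -78), -1)), Mul(Pow(Add(27415, Pow(Add(90, 71), 2)), -1), Pow(y, -1))) = Add(Mul(44733, Pow(Mul(-192, -78), -1)), Mul(Pow(Add(27415, Pow(Add(90, 71), 2)), -1), Pow(Rational(-2957, 693), -1))) = Add(Mul(44733, Pow(14976, -1)), Mul(Pow(Add(27415, Pow(161, 2)), -1), Rational(-693, 2957))) = Add(Mul(44733, Rational(1, 14976)), Mul(Pow(Add(27415, 25921), -1), Rational(-693, 2957))) = Add(Rational(1147, 384), Mul(Pow(53336, -1), Rational(-693, 2957))) = Add(Rational(1147, 384), Mul(Rational(1, 53336), Rational(-693, 2957))) = Add(Rational(1147, 384), Rational(-693, 157714552)) = Rational(22612290629, 7570298496)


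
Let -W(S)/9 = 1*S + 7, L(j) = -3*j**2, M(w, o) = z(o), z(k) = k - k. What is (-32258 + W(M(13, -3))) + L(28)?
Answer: -34673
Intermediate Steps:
z(k) = 0
M(w, o) = 0
W(S) = -63 - 9*S (W(S) = -9*(1*S + 7) = -9*(S + 7) = -9*(7 + S) = -63 - 9*S)
(-32258 + W(M(13, -3))) + L(28) = (-32258 + (-63 - 9*0)) - 3*28**2 = (-32258 + (-63 + 0)) - 3*784 = (-32258 - 63) - 2352 = -32321 - 2352 = -34673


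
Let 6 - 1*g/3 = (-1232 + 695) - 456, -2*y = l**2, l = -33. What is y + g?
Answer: 4905/2 ≈ 2452.5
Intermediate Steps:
y = -1089/2 (y = -1/2*(-33)**2 = -1/2*1089 = -1089/2 ≈ -544.50)
g = 2997 (g = 18 - 3*((-1232 + 695) - 456) = 18 - 3*(-537 - 456) = 18 - 3*(-993) = 18 + 2979 = 2997)
y + g = -1089/2 + 2997 = 4905/2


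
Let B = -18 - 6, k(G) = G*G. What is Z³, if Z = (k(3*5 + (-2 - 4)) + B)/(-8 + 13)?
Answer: 185193/125 ≈ 1481.5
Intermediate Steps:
k(G) = G²
B = -24
Z = 57/5 (Z = ((3*5 + (-2 - 4))² - 24)/(-8 + 13) = ((15 - 6)² - 24)/5 = (9² - 24)*(⅕) = (81 - 24)*(⅕) = 57*(⅕) = 57/5 ≈ 11.400)
Z³ = (57/5)³ = 185193/125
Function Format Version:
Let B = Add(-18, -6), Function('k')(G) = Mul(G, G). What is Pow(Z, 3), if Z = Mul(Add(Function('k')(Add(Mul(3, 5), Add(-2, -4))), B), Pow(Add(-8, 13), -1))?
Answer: Rational(185193, 125) ≈ 1481.5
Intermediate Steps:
Function('k')(G) = Pow(G, 2)
B = -24
Z = Rational(57, 5) (Z = Mul(Add(Pow(Add(Mul(3, 5), Add(-2, -4)), 2), -24), Pow(Add(-8, 13), -1)) = Mul(Add(Pow(Add(15, -6), 2), -24), Pow(5, -1)) = Mul(Add(Pow(9, 2), -24), Rational(1, 5)) = Mul(Add(81, -24), Rational(1, 5)) = Mul(57, Rational(1, 5)) = Rational(57, 5) ≈ 11.400)
Pow(Z, 3) = Pow(Rational(57, 5), 3) = Rational(185193, 125)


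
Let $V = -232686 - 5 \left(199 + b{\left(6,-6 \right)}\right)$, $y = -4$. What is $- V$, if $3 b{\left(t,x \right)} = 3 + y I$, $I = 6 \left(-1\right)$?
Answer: $233726$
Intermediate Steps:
$I = -6$
$b{\left(t,x \right)} = 9$ ($b{\left(t,x \right)} = \frac{3 - -24}{3} = \frac{3 + 24}{3} = \frac{1}{3} \cdot 27 = 9$)
$V = -233726$ ($V = -232686 - 5 \left(199 + 9\right) = -232686 - 5 \cdot 208 = -232686 - 1040 = -233726$)
$- V = \left(-1\right) \left(-233726\right) = 233726$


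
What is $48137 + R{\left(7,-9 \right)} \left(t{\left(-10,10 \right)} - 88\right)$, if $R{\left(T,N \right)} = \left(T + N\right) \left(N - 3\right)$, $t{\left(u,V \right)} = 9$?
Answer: $46241$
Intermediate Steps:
$R{\left(T,N \right)} = \left(-3 + N\right) \left(N + T\right)$ ($R{\left(T,N \right)} = \left(N + T\right) \left(-3 + N\right) = \left(-3 + N\right) \left(N + T\right)$)
$48137 + R{\left(7,-9 \right)} \left(t{\left(-10,10 \right)} - 88\right) = 48137 + \left(\left(-9\right)^{2} - -27 - 21 - 63\right) \left(9 - 88\right) = 48137 + \left(81 + 27 - 21 - 63\right) \left(-79\right) = 48137 + 24 \left(-79\right) = 48137 - 1896 = 46241$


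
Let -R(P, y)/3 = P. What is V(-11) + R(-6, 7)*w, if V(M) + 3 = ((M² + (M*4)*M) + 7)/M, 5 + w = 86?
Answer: 15393/11 ≈ 1399.4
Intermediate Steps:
R(P, y) = -3*P
w = 81 (w = -5 + 86 = 81)
V(M) = -3 + (7 + 5*M²)/M (V(M) = -3 + ((M² + (M*4)*M) + 7)/M = -3 + ((M² + (4*M)*M) + 7)/M = -3 + ((M² + 4*M²) + 7)/M = -3 + (5*M² + 7)/M = -3 + (7 + 5*M²)/M)
V(-11) + R(-6, 7)*w = (-3 + 5*(-11) + 7/(-11)) - 3*(-6)*81 = (-3 - 55 + 7*(-1/11)) + 18*81 = (-3 - 55 - 7/11) + 1458 = -645/11 + 1458 = 15393/11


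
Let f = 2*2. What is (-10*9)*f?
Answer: -360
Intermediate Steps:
f = 4
(-10*9)*f = -10*9*4 = -90*4 = -360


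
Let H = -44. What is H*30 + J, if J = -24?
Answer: -1344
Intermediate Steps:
H*30 + J = -44*30 - 24 = -1320 - 24 = -1344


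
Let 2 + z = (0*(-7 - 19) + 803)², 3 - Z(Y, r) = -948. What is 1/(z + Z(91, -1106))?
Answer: 1/645758 ≈ 1.5486e-6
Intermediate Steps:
Z(Y, r) = 951 (Z(Y, r) = 3 - 1*(-948) = 3 + 948 = 951)
z = 644807 (z = -2 + (0*(-7 - 19) + 803)² = -2 + (0*(-26) + 803)² = -2 + (0 + 803)² = -2 + 803² = -2 + 644809 = 644807)
1/(z + Z(91, -1106)) = 1/(644807 + 951) = 1/645758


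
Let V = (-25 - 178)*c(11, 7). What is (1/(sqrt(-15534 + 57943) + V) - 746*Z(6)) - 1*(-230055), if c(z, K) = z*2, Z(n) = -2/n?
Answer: 1527891868791/6634249 - sqrt(42409)/19902747 ≈ 2.3030e+5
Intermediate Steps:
c(z, K) = 2*z
V = -4466 (V = (-25 - 178)*(2*11) = -203*22 = -4466)
(1/(sqrt(-15534 + 57943) + V) - 746*Z(6)) - 1*(-230055) = (1/(sqrt(-15534 + 57943) - 4466) - 746*(-2/6)) - 1*(-230055) = (1/(sqrt(42409) - 4466) - 746*(-2*1/6)) + 230055 = (1/(-4466 + sqrt(42409)) - 746*(-1)/3) + 230055 = (1/(-4466 + sqrt(42409)) - 1*(-746/3)) + 230055 = (1/(-4466 + sqrt(42409)) + 746/3) + 230055 = (746/3 + 1/(-4466 + sqrt(42409))) + 230055 = 690911/3 + 1/(-4466 + sqrt(42409))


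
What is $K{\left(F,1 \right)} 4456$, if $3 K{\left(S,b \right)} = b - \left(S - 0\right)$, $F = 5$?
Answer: $- \frac{17824}{3} \approx -5941.3$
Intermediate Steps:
$K{\left(S,b \right)} = - \frac{S}{3} + \frac{b}{3}$ ($K{\left(S,b \right)} = \frac{b - \left(S - 0\right)}{3} = \frac{b - \left(S + 0\right)}{3} = \frac{b - S}{3} = - \frac{S}{3} + \frac{b}{3}$)
$K{\left(F,1 \right)} 4456 = \left(\left(- \frac{1}{3}\right) 5 + \frac{1}{3} \cdot 1\right) 4456 = \left(- \frac{5}{3} + \frac{1}{3}\right) 4456 = \left(- \frac{4}{3}\right) 4456 = - \frac{17824}{3}$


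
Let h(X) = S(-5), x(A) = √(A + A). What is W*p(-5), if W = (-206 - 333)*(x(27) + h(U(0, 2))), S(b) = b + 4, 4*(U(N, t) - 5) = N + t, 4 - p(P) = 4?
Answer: 0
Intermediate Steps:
p(P) = 0 (p(P) = 4 - 1*4 = 4 - 4 = 0)
U(N, t) = 5 + N/4 + t/4 (U(N, t) = 5 + (N + t)/4 = 5 + (N/4 + t/4) = 5 + N/4 + t/4)
S(b) = 4 + b
x(A) = √2*√A (x(A) = √(2*A) = √2*√A)
h(X) = -1 (h(X) = 4 - 5 = -1)
W = 539 - 1617*√6 (W = (-206 - 333)*(√2*√27 - 1) = -539*(√2*(3*√3) - 1) = -539*(3*√6 - 1) = -539*(-1 + 3*√6) = 539 - 1617*√6 ≈ -3421.8)
W*p(-5) = (539 - 1617*√6)*0 = 0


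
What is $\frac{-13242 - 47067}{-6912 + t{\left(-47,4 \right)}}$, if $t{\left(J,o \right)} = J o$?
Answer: $\frac{60309}{7100} \approx 8.4942$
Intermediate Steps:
$\frac{-13242 - 47067}{-6912 + t{\left(-47,4 \right)}} = \frac{-13242 - 47067}{-6912 - 188} = - \frac{60309}{-6912 - 188} = - \frac{60309}{-7100} = \left(-60309\right) \left(- \frac{1}{7100}\right) = \frac{60309}{7100}$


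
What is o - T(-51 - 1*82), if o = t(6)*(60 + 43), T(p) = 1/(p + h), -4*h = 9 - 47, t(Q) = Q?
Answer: 152648/247 ≈ 618.01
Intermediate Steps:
h = 19/2 (h = -(9 - 47)/4 = -¼*(-38) = 19/2 ≈ 9.5000)
T(p) = 1/(19/2 + p) (T(p) = 1/(p + 19/2) = 1/(19/2 + p))
o = 618 (o = 6*(60 + 43) = 6*103 = 618)
o - T(-51 - 1*82) = 618 - 2/(19 + 2*(-51 - 1*82)) = 618 - 2/(19 + 2*(-51 - 82)) = 618 - 2/(19 + 2*(-133)) = 618 - 2/(19 - 266) = 618 - 2/(-247) = 618 - 2*(-1)/247 = 618 - 1*(-2/247) = 618 + 2/247 = 152648/247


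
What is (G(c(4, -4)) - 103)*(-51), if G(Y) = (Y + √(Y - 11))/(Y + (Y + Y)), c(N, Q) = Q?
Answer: 5236 + 17*I*√15/4 ≈ 5236.0 + 16.46*I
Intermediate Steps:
G(Y) = (Y + √(-11 + Y))/(3*Y) (G(Y) = (Y + √(-11 + Y))/(Y + 2*Y) = (Y + √(-11 + Y))/((3*Y)) = (Y + √(-11 + Y))*(1/(3*Y)) = (Y + √(-11 + Y))/(3*Y))
(G(c(4, -4)) - 103)*(-51) = ((⅓)*(-4 + √(-11 - 4))/(-4) - 103)*(-51) = ((⅓)*(-¼)*(-4 + √(-15)) - 103)*(-51) = ((⅓)*(-¼)*(-4 + I*√15) - 103)*(-51) = ((⅓ - I*√15/12) - 103)*(-51) = (-308/3 - I*√15/12)*(-51) = 5236 + 17*I*√15/4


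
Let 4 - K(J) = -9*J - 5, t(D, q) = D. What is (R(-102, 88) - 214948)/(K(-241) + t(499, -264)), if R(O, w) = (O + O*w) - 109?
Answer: 224135/1661 ≈ 134.94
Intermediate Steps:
K(J) = 9 + 9*J (K(J) = 4 - (-9*J - 5) = 4 - (-5 - 9*J) = 4 + (5 + 9*J) = 9 + 9*J)
R(O, w) = -109 + O + O*w
(R(-102, 88) - 214948)/(K(-241) + t(499, -264)) = ((-109 - 102 - 102*88) - 214948)/((9 + 9*(-241)) + 499) = ((-109 - 102 - 8976) - 214948)/((9 - 2169) + 499) = (-9187 - 214948)/(-2160 + 499) = -224135/(-1661) = -224135*(-1/1661) = 224135/1661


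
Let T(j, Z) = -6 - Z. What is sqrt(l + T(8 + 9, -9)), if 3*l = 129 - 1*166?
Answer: 2*I*sqrt(21)/3 ≈ 3.055*I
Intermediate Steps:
l = -37/3 (l = (129 - 1*166)/3 = (129 - 166)/3 = (1/3)*(-37) = -37/3 ≈ -12.333)
sqrt(l + T(8 + 9, -9)) = sqrt(-37/3 + (-6 - 1*(-9))) = sqrt(-37/3 + (-6 + 9)) = sqrt(-37/3 + 3) = sqrt(-28/3) = 2*I*sqrt(21)/3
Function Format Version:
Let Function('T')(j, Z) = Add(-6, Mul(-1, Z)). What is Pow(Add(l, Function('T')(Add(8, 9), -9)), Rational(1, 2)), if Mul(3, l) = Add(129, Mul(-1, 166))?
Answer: Mul(Rational(2, 3), I, Pow(21, Rational(1, 2))) ≈ Mul(3.0550, I)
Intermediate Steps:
l = Rational(-37, 3) (l = Mul(Rational(1, 3), Add(129, Mul(-1, 166))) = Mul(Rational(1, 3), Add(129, -166)) = Mul(Rational(1, 3), -37) = Rational(-37, 3) ≈ -12.333)
Pow(Add(l, Function('T')(Add(8, 9), -9)), Rational(1, 2)) = Pow(Add(Rational(-37, 3), Add(-6, Mul(-1, -9))), Rational(1, 2)) = Pow(Add(Rational(-37, 3), Add(-6, 9)), Rational(1, 2)) = Pow(Add(Rational(-37, 3), 3), Rational(1, 2)) = Pow(Rational(-28, 3), Rational(1, 2)) = Mul(Rational(2, 3), I, Pow(21, Rational(1, 2)))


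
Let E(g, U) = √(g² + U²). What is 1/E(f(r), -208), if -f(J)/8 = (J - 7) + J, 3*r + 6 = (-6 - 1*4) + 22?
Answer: √685/5480 ≈ 0.0047760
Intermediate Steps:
r = 2 (r = -2 + ((-6 - 1*4) + 22)/3 = -2 + ((-6 - 4) + 22)/3 = -2 + (-10 + 22)/3 = -2 + (⅓)*12 = -2 + 4 = 2)
f(J) = 56 - 16*J (f(J) = -8*((J - 7) + J) = -8*((-7 + J) + J) = -8*(-7 + 2*J) = 56 - 16*J)
E(g, U) = √(U² + g²)
1/E(f(r), -208) = 1/(√((-208)² + (56 - 16*2)²)) = 1/(√(43264 + (56 - 32)²)) = 1/(√(43264 + 24²)) = 1/(√(43264 + 576)) = 1/(√43840) = 1/(8*√685) = √685/5480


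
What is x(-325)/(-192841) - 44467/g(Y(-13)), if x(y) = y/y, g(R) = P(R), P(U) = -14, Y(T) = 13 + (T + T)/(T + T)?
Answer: 8575060733/2699774 ≈ 3176.2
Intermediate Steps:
Y(T) = 14 (Y(T) = 13 + (2*T)/((2*T)) = 13 + (2*T)*(1/(2*T)) = 13 + 1 = 14)
g(R) = -14
x(y) = 1
x(-325)/(-192841) - 44467/g(Y(-13)) = 1/(-192841) - 44467/(-14) = 1*(-1/192841) - 44467*(-1/14) = -1/192841 + 44467/14 = 8575060733/2699774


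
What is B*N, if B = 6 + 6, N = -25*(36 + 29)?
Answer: -19500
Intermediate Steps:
N = -1625 (N = -25*65 = -1625)
B = 12
B*N = 12*(-1625) = -19500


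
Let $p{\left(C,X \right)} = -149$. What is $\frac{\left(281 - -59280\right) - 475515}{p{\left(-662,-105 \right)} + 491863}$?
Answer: $- \frac{207977}{245857} \approx -0.84593$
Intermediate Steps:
$\frac{\left(281 - -59280\right) - 475515}{p{\left(-662,-105 \right)} + 491863} = \frac{\left(281 - -59280\right) - 475515}{-149 + 491863} = \frac{\left(281 + 59280\right) - 475515}{491714} = \left(59561 - 475515\right) \frac{1}{491714} = \left(-415954\right) \frac{1}{491714} = - \frac{207977}{245857}$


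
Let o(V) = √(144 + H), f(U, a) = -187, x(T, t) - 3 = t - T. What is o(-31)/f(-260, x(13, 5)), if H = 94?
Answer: -√238/187 ≈ -0.082499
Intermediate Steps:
x(T, t) = 3 + t - T (x(T, t) = 3 + (t - T) = 3 + t - T)
o(V) = √238 (o(V) = √(144 + 94) = √238)
o(-31)/f(-260, x(13, 5)) = √238/(-187) = √238*(-1/187) = -√238/187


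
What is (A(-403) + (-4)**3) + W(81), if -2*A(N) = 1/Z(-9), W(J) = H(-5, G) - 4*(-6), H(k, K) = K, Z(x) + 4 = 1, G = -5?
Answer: -269/6 ≈ -44.833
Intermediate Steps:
Z(x) = -3 (Z(x) = -4 + 1 = -3)
W(J) = 19 (W(J) = -5 - 4*(-6) = -5 + 24 = 19)
A(N) = 1/6 (A(N) = -1/2/(-3) = -1/2*(-1/3) = 1/6)
(A(-403) + (-4)**3) + W(81) = (1/6 + (-4)**3) + 19 = (1/6 - 64) + 19 = -383/6 + 19 = -269/6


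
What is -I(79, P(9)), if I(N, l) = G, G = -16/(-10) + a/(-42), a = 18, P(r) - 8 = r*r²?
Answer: -41/35 ≈ -1.1714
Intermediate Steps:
P(r) = 8 + r³ (P(r) = 8 + r*r² = 8 + r³)
G = 41/35 (G = -16/(-10) + 18/(-42) = -16*(-⅒) + 18*(-1/42) = 8/5 - 3/7 = 41/35 ≈ 1.1714)
I(N, l) = 41/35
-I(79, P(9)) = -1*41/35 = -41/35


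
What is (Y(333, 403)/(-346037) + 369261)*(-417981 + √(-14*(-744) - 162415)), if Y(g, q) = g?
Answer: -53408762978033844/346037 + 127777968324*I*√151999/346037 ≈ -1.5434e+11 + 1.4396e+8*I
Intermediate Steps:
(Y(333, 403)/(-346037) + 369261)*(-417981 + √(-14*(-744) - 162415)) = (333/(-346037) + 369261)*(-417981 + √(-14*(-744) - 162415)) = (333*(-1/346037) + 369261)*(-417981 + √(10416 - 162415)) = (-333/346037 + 369261)*(-417981 + √(-151999)) = 127777968324*(-417981 + I*√151999)/346037 = -53408762978033844/346037 + 127777968324*I*√151999/346037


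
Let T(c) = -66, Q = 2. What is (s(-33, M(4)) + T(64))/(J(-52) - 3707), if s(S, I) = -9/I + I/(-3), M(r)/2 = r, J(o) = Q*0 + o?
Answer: 1675/90216 ≈ 0.018567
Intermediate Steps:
J(o) = o (J(o) = 2*0 + o = 0 + o = o)
M(r) = 2*r
s(S, I) = -9/I - I/3 (s(S, I) = -9/I + I*(-⅓) = -9/I - I/3)
(s(-33, M(4)) + T(64))/(J(-52) - 3707) = ((-9/(2*4) - 2*4/3) - 66)/(-52 - 3707) = ((-9/8 - ⅓*8) - 66)/(-3759) = ((-9*⅛ - 8/3) - 66)*(-1/3759) = ((-9/8 - 8/3) - 66)*(-1/3759) = (-91/24 - 66)*(-1/3759) = -1675/24*(-1/3759) = 1675/90216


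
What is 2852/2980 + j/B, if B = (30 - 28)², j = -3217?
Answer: -2393813/2980 ≈ -803.29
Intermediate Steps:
B = 4 (B = 2² = 4)
2852/2980 + j/B = 2852/2980 - 3217/4 = 2852*(1/2980) - 3217*¼ = 713/745 - 3217/4 = -2393813/2980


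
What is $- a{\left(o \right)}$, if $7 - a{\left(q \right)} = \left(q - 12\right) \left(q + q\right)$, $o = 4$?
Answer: $-71$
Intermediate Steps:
$a{\left(q \right)} = 7 - 2 q \left(-12 + q\right)$ ($a{\left(q \right)} = 7 - \left(q - 12\right) \left(q + q\right) = 7 - \left(-12 + q\right) 2 q = 7 - 2 q \left(-12 + q\right)$)
$- a{\left(o \right)} = - (7 - 2 \cdot 4^{2} + 24 \cdot 4) = - (7 - 32 + 96) = \left(-1\right) 71 = -71$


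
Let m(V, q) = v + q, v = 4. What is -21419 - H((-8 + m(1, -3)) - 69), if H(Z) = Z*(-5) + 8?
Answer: -21807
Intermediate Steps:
m(V, q) = 4 + q
H(Z) = 8 - 5*Z (H(Z) = -5*Z + 8 = 8 - 5*Z)
-21419 - H((-8 + m(1, -3)) - 69) = -21419 - (8 - 5*((-8 + (4 - 3)) - 69)) = -21419 - (8 - 5*((-8 + 1) - 69)) = -21419 - (8 - 5*(-7 - 69)) = -21419 - (8 - 5*(-76)) = -21419 - (8 + 380) = -21419 - 1*388 = -21419 - 388 = -21807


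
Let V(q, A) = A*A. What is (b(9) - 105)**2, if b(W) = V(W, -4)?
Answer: 7921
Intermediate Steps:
V(q, A) = A**2
b(W) = 16 (b(W) = (-4)**2 = 16)
(b(9) - 105)**2 = (16 - 105)**2 = (-89)**2 = 7921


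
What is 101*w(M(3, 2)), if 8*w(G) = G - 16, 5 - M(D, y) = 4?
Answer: -1515/8 ≈ -189.38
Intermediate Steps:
M(D, y) = 1 (M(D, y) = 5 - 1*4 = 5 - 4 = 1)
w(G) = -2 + G/8 (w(G) = (G - 16)/8 = (-16 + G)/8 = -2 + G/8)
101*w(M(3, 2)) = 101*(-2 + (⅛)*1) = 101*(-2 + ⅛) = 101*(-15/8) = -1515/8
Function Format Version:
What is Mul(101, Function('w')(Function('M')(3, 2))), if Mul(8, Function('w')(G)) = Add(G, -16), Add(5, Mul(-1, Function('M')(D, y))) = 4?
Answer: Rational(-1515, 8) ≈ -189.38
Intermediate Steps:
Function('M')(D, y) = 1 (Function('M')(D, y) = Add(5, Mul(-1, 4)) = Add(5, -4) = 1)
Function('w')(G) = Add(-2, Mul(Rational(1, 8), G)) (Function('w')(G) = Mul(Rational(1, 8), Add(G, -16)) = Mul(Rational(1, 8), Add(-16, G)) = Add(-2, Mul(Rational(1, 8), G)))
Mul(101, Function('w')(Function('M')(3, 2))) = Mul(101, Add(-2, Mul(Rational(1, 8), 1))) = Mul(101, Add(-2, Rational(1, 8))) = Mul(101, Rational(-15, 8)) = Rational(-1515, 8)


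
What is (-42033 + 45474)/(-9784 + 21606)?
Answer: 3441/11822 ≈ 0.29107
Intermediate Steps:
(-42033 + 45474)/(-9784 + 21606) = 3441/11822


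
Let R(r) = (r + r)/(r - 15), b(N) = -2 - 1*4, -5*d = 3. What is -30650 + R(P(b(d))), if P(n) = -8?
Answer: -704934/23 ≈ -30649.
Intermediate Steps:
d = -3/5 (d = -1/5*3 = -3/5 ≈ -0.60000)
b(N) = -6 (b(N) = -2 - 4 = -6)
R(r) = 2*r/(-15 + r) (R(r) = (2*r)/(-15 + r) = 2*r/(-15 + r))
-30650 + R(P(b(d))) = -30650 + 2*(-8)/(-15 - 8) = -30650 + 2*(-8)/(-23) = -30650 + 2*(-8)*(-1/23) = -30650 + 16/23 = -704934/23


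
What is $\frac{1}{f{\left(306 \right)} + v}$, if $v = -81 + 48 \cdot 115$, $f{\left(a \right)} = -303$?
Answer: $\frac{1}{5136} \approx 0.0001947$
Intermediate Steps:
$v = 5439$ ($v = -81 + 5520 = 5439$)
$\frac{1}{f{\left(306 \right)} + v} = \frac{1}{-303 + 5439} = \frac{1}{5136}$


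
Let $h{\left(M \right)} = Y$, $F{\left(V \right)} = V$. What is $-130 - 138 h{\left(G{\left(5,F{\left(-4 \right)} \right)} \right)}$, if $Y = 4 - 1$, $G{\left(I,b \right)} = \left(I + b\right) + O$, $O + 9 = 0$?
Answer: $-544$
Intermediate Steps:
$O = -9$ ($O = -9 + 0 = -9$)
$G{\left(I,b \right)} = -9 + I + b$ ($G{\left(I,b \right)} = \left(I + b\right) - 9 = -9 + I + b$)
$Y = 3$
$h{\left(M \right)} = 3$
$-130 - 138 h{\left(G{\left(5,F{\left(-4 \right)} \right)} \right)} = -130 - 414 = -544$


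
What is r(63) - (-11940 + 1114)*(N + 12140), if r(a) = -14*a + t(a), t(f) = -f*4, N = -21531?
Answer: -101668100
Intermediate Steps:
t(f) = -4*f
r(a) = -18*a (r(a) = -14*a - 4*a = -18*a)
r(63) - (-11940 + 1114)*(N + 12140) = -18*63 - (-11940 + 1114)*(-21531 + 12140) = -1134 - (-10826)*(-9391) = -1134 - 1*101666966 = -1134 - 101666966 = -101668100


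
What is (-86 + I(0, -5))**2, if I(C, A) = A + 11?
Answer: 6400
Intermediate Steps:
I(C, A) = 11 + A
(-86 + I(0, -5))**2 = (-86 + (11 - 5))**2 = (-86 + 6)**2 = (-80)**2 = 6400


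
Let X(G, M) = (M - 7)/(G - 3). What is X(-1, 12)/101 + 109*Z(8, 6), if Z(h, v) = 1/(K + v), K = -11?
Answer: -44061/2020 ≈ -21.812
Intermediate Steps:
Z(h, v) = 1/(-11 + v)
X(G, M) = (-7 + M)/(-3 + G)
X(-1, 12)/101 + 109*Z(8, 6) = ((-7 + 12)/(-3 - 1))/101 + 109/(-11 + 6) = (5/(-4))*(1/101) + 109/(-5) = -1/4*5*(1/101) + 109*(-1/5) = -5/4*1/101 - 109/5 = -5/404 - 109/5 = -44061/2020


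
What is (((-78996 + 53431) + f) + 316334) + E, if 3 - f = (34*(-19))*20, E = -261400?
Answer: 42292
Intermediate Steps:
f = 12923 (f = 3 - 34*(-19)*20 = 3 - (-646)*20 = 3 - 1*(-12920) = 3 + 12920 = 12923)
(((-78996 + 53431) + f) + 316334) + E = (((-78996 + 53431) + 12923) + 316334) - 261400 = ((-25565 + 12923) + 316334) - 261400 = (-12642 + 316334) - 261400 = 303692 - 261400 = 42292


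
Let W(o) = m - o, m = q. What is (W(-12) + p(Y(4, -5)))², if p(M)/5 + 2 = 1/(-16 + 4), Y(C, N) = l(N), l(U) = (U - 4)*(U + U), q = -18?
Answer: 38809/144 ≈ 269.51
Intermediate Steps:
l(U) = 2*U*(-4 + U) (l(U) = (-4 + U)*(2*U) = 2*U*(-4 + U))
m = -18
Y(C, N) = 2*N*(-4 + N)
W(o) = -18 - o
p(M) = -125/12 (p(M) = -10 + 5/(-16 + 4) = -10 + 5/(-12) = -10 + 5*(-1/12) = -10 - 5/12 = -125/12)
(W(-12) + p(Y(4, -5)))² = ((-18 - 1*(-12)) - 125/12)² = ((-18 + 12) - 125/12)² = (-6 - 125/12)² = (-197/12)² = 38809/144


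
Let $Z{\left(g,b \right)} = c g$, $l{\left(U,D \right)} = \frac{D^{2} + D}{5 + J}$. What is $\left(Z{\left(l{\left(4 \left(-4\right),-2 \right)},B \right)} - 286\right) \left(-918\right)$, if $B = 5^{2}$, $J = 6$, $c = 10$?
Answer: $\frac{2869668}{11} \approx 2.6088 \cdot 10^{5}$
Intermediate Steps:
$l{\left(U,D \right)} = \frac{D}{11} + \frac{D^{2}}{11}$ ($l{\left(U,D \right)} = \frac{D^{2} + D}{5 + 6} = \frac{D + D^{2}}{11} = \left(D + D^{2}\right) \frac{1}{11} = \frac{D}{11} + \frac{D^{2}}{11}$)
$B = 25$
$Z{\left(g,b \right)} = 10 g$
$\left(Z{\left(l{\left(4 \left(-4\right),-2 \right)},B \right)} - 286\right) \left(-918\right) = \left(10 \cdot \frac{1}{11} \left(-2\right) \left(1 - 2\right) - 286\right) \left(-918\right) = \left(10 \cdot \frac{1}{11} \left(-2\right) \left(-1\right) - 286\right) \left(-918\right) = \left(10 \cdot \frac{2}{11} - 286\right) \left(-918\right) = \left(\frac{20}{11} - 286\right) \left(-918\right) = \left(- \frac{3126}{11}\right) \left(-918\right) = \frac{2869668}{11}$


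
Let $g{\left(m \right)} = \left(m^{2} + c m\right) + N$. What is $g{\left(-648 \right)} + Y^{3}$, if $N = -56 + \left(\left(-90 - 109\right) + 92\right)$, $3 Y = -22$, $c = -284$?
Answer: $\frac{16291223}{27} \approx 6.0338 \cdot 10^{5}$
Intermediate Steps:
$Y = - \frac{22}{3}$ ($Y = \frac{1}{3} \left(-22\right) = - \frac{22}{3} \approx -7.3333$)
$N = -163$ ($N = -56 + \left(-199 + 92\right) = -56 - 107 = -163$)
$g{\left(m \right)} = -163 + m^{2} - 284 m$ ($g{\left(m \right)} = \left(m^{2} - 284 m\right) - 163 = -163 + m^{2} - 284 m$)
$g{\left(-648 \right)} + Y^{3} = \left(-163 + \left(-648\right)^{2} - -184032\right) + \left(- \frac{22}{3}\right)^{3} = \left(-163 + 419904 + 184032\right) - \frac{10648}{27} = 603773 - \frac{10648}{27} = \frac{16291223}{27}$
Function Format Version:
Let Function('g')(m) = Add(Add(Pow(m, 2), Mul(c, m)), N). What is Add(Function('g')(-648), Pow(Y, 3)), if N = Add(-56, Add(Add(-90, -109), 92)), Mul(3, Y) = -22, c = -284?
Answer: Rational(16291223, 27) ≈ 6.0338e+5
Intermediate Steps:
Y = Rational(-22, 3) (Y = Mul(Rational(1, 3), -22) = Rational(-22, 3) ≈ -7.3333)
N = -163 (N = Add(-56, Add(-199, 92)) = Add(-56, -107) = -163)
Function('g')(m) = Add(-163, Pow(m, 2), Mul(-284, m)) (Function('g')(m) = Add(Add(Pow(m, 2), Mul(-284, m)), -163) = Add(-163, Pow(m, 2), Mul(-284, m)))
Add(Function('g')(-648), Pow(Y, 3)) = Add(Add(-163, Pow(-648, 2), Mul(-284, -648)), Pow(Rational(-22, 3), 3)) = Add(Add(-163, 419904, 184032), Rational(-10648, 27)) = Add(603773, Rational(-10648, 27)) = Rational(16291223, 27)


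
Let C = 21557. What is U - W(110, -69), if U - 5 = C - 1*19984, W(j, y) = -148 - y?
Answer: 1657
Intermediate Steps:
U = 1578 (U = 5 + (21557 - 1*19984) = 5 + (21557 - 19984) = 5 + 1573 = 1578)
U - W(110, -69) = 1578 - (-148 - 1*(-69)) = 1578 - (-148 + 69) = 1578 - 1*(-79) = 1578 + 79 = 1657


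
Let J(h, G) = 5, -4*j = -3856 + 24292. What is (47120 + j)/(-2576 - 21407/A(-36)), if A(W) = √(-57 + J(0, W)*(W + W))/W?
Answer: -21864283/289085089 + 62743917*I*√417/1156340356 ≈ -0.075633 + 1.108*I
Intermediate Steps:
j = -5109 (j = -(-3856 + 24292)/4 = -¼*20436 = -5109)
A(W) = √(-57 + 10*W)/W (A(W) = √(-57 + 5*(W + W))/W = √(-57 + 5*(2*W))/W = √(-57 + 10*W)/W)
(47120 + j)/(-2576 - 21407/A(-36)) = (47120 - 5109)/(-2576 - 21407*(-36/√(-57 + 10*(-36)))) = 42011/(-2576 - 21407*(-36/√(-57 - 360))) = 42011/(-2576 - 21407*12*I*√417/139) = 42011/(-2576 - 256884*I*√417/139)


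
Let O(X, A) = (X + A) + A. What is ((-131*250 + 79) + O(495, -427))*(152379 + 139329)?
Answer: -9635115240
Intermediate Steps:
O(X, A) = X + 2*A (O(X, A) = (A + X) + A = X + 2*A)
((-131*250 + 79) + O(495, -427))*(152379 + 139329) = ((-131*250 + 79) + (495 + 2*(-427)))*(152379 + 139329) = ((-32750 + 79) + (495 - 854))*291708 = (-32671 - 359)*291708 = -33030*291708 = -9635115240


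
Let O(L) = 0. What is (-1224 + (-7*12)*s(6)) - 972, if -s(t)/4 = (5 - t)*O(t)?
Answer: -2196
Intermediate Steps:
s(t) = 0 (s(t) = -4*(5 - t)*0 = -4*0 = 0)
(-1224 + (-7*12)*s(6)) - 972 = (-1224 - 7*12*0) - 972 = (-1224 - 84*0) - 972 = (-1224 + 0) - 972 = -1224 - 972 = -2196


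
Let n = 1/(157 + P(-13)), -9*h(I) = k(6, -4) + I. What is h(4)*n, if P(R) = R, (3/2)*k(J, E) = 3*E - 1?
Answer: 7/1944 ≈ 0.0036008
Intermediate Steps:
k(J, E) = -2/3 + 2*E (k(J, E) = 2*(3*E - 1)/3 = 2*(-1 + 3*E)/3 = -2/3 + 2*E)
h(I) = 26/27 - I/9 (h(I) = -((-2/3 + 2*(-4)) + I)/9 = -((-2/3 - 8) + I)/9 = -(-26/3 + I)/9 = 26/27 - I/9)
n = 1/144 (n = 1/(157 - 13) = 1/144 ≈ 0.0069444)
h(4)*n = (26/27 - 1/9*4)*(1/144) = (26/27 - 4/9)*(1/144) = (14/27)*(1/144) = 7/1944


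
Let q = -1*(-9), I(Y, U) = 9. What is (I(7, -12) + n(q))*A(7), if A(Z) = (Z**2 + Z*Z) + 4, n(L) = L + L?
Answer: 2754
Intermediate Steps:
q = 9
n(L) = 2*L
A(Z) = 4 + 2*Z**2 (A(Z) = (Z**2 + Z**2) + 4 = 2*Z**2 + 4 = 4 + 2*Z**2)
(I(7, -12) + n(q))*A(7) = (9 + 2*9)*(4 + 2*7**2) = (9 + 18)*(4 + 2*49) = 27*(4 + 98) = 27*102 = 2754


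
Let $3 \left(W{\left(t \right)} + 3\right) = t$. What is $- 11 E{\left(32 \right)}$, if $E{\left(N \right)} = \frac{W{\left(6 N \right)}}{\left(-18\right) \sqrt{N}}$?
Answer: $\frac{671 \sqrt{2}}{144} \approx 6.5898$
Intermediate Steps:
$W{\left(t \right)} = -3 + \frac{t}{3}$
$E{\left(N \right)} = - \frac{-3 + 2 N}{18 \sqrt{N}}$ ($E{\left(N \right)} = \frac{-3 + \frac{6 N}{3}}{\left(-18\right) \sqrt{N}} = \left(-3 + 2 N\right) \left(- \frac{1}{18 \sqrt{N}}\right) = - \frac{-3 + 2 N}{18 \sqrt{N}}$)
$- 11 E{\left(32 \right)} = - 11 \frac{3 - 64}{18 \cdot 4 \sqrt{2}} = - 11 \frac{\frac{\sqrt{2}}{8} \left(3 - 64\right)}{18} = - 11 \cdot \frac{1}{18} \frac{\sqrt{2}}{8} \left(-61\right) = - 11 \left(- \frac{61 \sqrt{2}}{144}\right) = \frac{671 \sqrt{2}}{144}$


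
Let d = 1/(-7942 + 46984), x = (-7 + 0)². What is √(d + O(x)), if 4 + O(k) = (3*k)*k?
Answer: √135472539038/4338 ≈ 84.847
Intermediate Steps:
x = 49 (x = (-7)² = 49)
d = 1/39042 ≈ 2.5613e-5
O(k) = -4 + 3*k² (O(k) = -4 + (3*k)*k = -4 + 3*k²)
√(d + O(x)) = √(1/39042 + (-4 + 3*49²)) = √(1/39042 + (-4 + 3*2401)) = √(1/39042 + (-4 + 7203)) = √(1/39042 + 7199) = √(281063359/39042) = √135472539038/4338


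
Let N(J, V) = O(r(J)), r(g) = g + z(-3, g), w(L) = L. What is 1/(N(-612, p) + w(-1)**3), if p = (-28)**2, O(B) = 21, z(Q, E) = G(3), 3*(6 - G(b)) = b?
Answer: 1/20 ≈ 0.050000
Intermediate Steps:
G(b) = 6 - b/3
z(Q, E) = 5 (z(Q, E) = 6 - 1/3*3 = 6 - 1 = 5)
r(g) = 5 + g (r(g) = g + 5 = 5 + g)
p = 784
N(J, V) = 21
1/(N(-612, p) + w(-1)**3) = 1/(21 + (-1)**3) = 1/(21 - 1) = 1/20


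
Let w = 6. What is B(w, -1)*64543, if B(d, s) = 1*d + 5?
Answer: 709973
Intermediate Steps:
B(d, s) = 5 + d (B(d, s) = d + 5 = 5 + d)
B(w, -1)*64543 = (5 + 6)*64543 = 11*64543 = 709973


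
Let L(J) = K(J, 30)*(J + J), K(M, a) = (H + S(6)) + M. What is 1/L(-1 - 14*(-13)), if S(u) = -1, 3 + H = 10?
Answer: 1/67694 ≈ 1.4772e-5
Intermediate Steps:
H = 7 (H = -3 + 10 = 7)
K(M, a) = 6 + M (K(M, a) = (7 - 1) + M = 6 + M)
L(J) = 2*J*(6 + J) (L(J) = (6 + J)*(J + J) = (6 + J)*(2*J) = 2*J*(6 + J))
1/L(-1 - 14*(-13)) = 1/(2*(-1 - 14*(-13))*(6 + (-1 - 14*(-13)))) = 1/(2*(-1 + 182)*(6 + (-1 + 182))) = 1/(2*181*(6 + 181)) = 1/(2*181*187) = 1/67694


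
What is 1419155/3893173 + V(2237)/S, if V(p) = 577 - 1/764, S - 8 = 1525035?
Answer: 1655220328354131/4536063760819396 ≈ 0.36490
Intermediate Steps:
S = 1525043 (S = 8 + 1525035 = 1525043)
V(p) = 440827/764 (V(p) = 577 - 1*1/764 = 577 - 1/764 = 440827/764)
1419155/3893173 + V(2237)/S = 1419155/3893173 + (440827/764)/1525043 = 1419155*(1/3893173) + (440827/764)*(1/1525043) = 1419155/3893173 + 440827/1165132852 = 1655220328354131/4536063760819396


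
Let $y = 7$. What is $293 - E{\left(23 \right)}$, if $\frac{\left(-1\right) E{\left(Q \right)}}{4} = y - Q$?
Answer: $229$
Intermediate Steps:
$E{\left(Q \right)} = -28 + 4 Q$ ($E{\left(Q \right)} = - 4 \left(7 - Q\right) = -28 + 4 Q$)
$293 - E{\left(23 \right)} = 293 - \left(-28 + 4 \cdot 23\right) = 293 - \left(-28 + 92\right) = 293 - 64 = 229$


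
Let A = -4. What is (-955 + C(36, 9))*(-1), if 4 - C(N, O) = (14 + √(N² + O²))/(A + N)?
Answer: 15223/16 + 9*√17/32 ≈ 952.60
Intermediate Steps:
C(N, O) = 4 - (14 + √(N² + O²))/(-4 + N)
(-955 + C(36, 9))*(-1) = (-955 + (-30 - √(36² + 9²) + 4*36)/(-4 + 36))*(-1) = (-955 + (-30 - √(1296 + 81) + 144)/32)*(-1) = (-955 + (-30 - √1377 + 144)/32)*(-1) = (-955 + (-30 - 9*√17 + 144)/32)*(-1) = (-955 + (114 - 9*√17)/32)*(-1) = (-955 + (57/16 - 9*√17/32))*(-1) = (-15223/16 - 9*√17/32)*(-1) = 15223/16 + 9*√17/32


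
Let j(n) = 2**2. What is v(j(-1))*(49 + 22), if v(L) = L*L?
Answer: 1136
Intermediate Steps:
j(n) = 4
v(L) = L**2
v(j(-1))*(49 + 22) = 4**2*(49 + 22) = 16*71 = 1136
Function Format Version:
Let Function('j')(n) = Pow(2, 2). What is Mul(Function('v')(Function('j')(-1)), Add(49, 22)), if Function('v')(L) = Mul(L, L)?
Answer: 1136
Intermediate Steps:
Function('j')(n) = 4
Function('v')(L) = Pow(L, 2)
Mul(Function('v')(Function('j')(-1)), Add(49, 22)) = Mul(Pow(4, 2), Add(49, 22)) = Mul(16, 71) = 1136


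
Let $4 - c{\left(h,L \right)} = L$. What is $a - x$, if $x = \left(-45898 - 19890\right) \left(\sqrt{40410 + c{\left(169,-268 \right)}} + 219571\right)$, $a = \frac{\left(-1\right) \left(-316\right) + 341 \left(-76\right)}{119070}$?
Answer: $\frac{171998245637276}{11907} + 65788 \sqrt{40682} \approx 1.4458 \cdot 10^{10}$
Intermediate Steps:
$c{\left(h,L \right)} = 4 - L$
$a = - \frac{2560}{11907}$ ($a = \left(316 - 25916\right) \frac{1}{119070} = \left(-25600\right) \frac{1}{119070} = - \frac{2560}{11907} \approx -0.215$)
$x = -14445136948 - 65788 \sqrt{40682}$ ($x = \left(-45898 - 19890\right) \left(\sqrt{40410 + \left(4 - -268\right)} + 219571\right) = - 65788 \left(\sqrt{40410 + \left(4 + 268\right)} + 219571\right) = - 65788 \left(\sqrt{40410 + 272} + 219571\right) = - 65788 \left(\sqrt{40682} + 219571\right) = - 65788 \left(219571 + \sqrt{40682}\right) = -14445136948 - 65788 \sqrt{40682} \approx -1.4458 \cdot 10^{10}$)
$a - x = - \frac{2560}{11907} - \left(-14445136948 - 65788 \sqrt{40682}\right) = - \frac{2560}{11907} + \left(14445136948 + 65788 \sqrt{40682}\right) = \frac{171998245637276}{11907} + 65788 \sqrt{40682}$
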